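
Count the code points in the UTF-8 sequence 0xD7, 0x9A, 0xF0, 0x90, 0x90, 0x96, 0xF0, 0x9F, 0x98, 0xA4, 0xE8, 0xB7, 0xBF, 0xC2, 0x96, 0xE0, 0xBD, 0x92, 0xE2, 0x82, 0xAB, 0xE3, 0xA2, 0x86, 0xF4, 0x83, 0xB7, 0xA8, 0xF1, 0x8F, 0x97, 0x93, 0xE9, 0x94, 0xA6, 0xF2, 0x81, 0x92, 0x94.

12

Byte at offset 0: 0xD7 = 11010111 → 2-byte char (#1). Advance 2.
Byte at offset 2: 0xF0 = 11110000 → 4-byte char (#2). Advance 4.
Byte at offset 6: 0xF0 = 11110000 → 4-byte char (#3). Advance 4.
Byte at offset 10: 0xE8 = 11101000 → 3-byte char (#4). Advance 3.
Byte at offset 13: 0xC2 = 11000010 → 2-byte char (#5). Advance 2.
Byte at offset 15: 0xE0 = 11100000 → 3-byte char (#6). Advance 3.
Byte at offset 18: 0xE2 = 11100010 → 3-byte char (#7). Advance 3.
Byte at offset 21: 0xE3 = 11100011 → 3-byte char (#8). Advance 3.
Byte at offset 24: 0xF4 = 11110100 → 4-byte char (#9). Advance 4.
Byte at offset 28: 0xF1 = 11110001 → 4-byte char (#10). Advance 4.
Byte at offset 32: 0xE9 = 11101001 → 3-byte char (#11). Advance 3.
Byte at offset 35: 0xF2 = 11110010 → 4-byte char (#12). Advance 4.
Reached end at offset 39 after 12 code points.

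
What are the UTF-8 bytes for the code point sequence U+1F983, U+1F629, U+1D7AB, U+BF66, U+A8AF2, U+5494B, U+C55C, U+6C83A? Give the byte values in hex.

U+1F983: 4-byte form → F0 9F A6 83.
U+1F629: 4-byte form → F0 9F 98 A9.
U+1D7AB: 4-byte form → F0 9D 9E AB.
U+BF66: 3-byte form → EB BD A6.
U+A8AF2: 4-byte form → F2 A8 AB B2.
U+5494B: 4-byte form → F1 94 A5 8B.
U+C55C: 3-byte form → EC 95 9C.
U+6C83A: 4-byte form → F1 AC A0 BA.
Concatenated (30 bytes): F0 9F A6 83 F0 9F 98 A9 F0 9D 9E AB EB BD A6 F2 A8 AB B2 F1 94 A5 8B EC 95 9C F1 AC A0 BA.

F0 9F A6 83 F0 9F 98 A9 F0 9D 9E AB EB BD A6 F2 A8 AB B2 F1 94 A5 8B EC 95 9C F1 AC A0 BA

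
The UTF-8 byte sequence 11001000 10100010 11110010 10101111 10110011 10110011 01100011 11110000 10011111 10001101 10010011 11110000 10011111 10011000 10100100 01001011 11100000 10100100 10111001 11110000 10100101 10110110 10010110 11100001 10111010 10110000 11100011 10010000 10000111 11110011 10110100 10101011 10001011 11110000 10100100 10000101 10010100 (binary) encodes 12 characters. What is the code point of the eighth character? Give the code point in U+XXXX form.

Offset 0: leading byte 0xC8 = 11001000 → 2-byte char #1 = C8 A2.
Offset 2: leading byte 0xF2 = 11110010 → 4-byte char #2 = F2 AF B3 B3.
Offset 6: leading byte 0x63 = 01100011 → 1-byte char #3 = 63.
Offset 7: leading byte 0xF0 = 11110000 → 4-byte char #4 = F0 9F 8D 93.
Offset 11: leading byte 0xF0 = 11110000 → 4-byte char #5 = F0 9F 98 A4.
Offset 15: leading byte 0x4B = 01001011 → 1-byte char #6 = 4B.
Offset 16: leading byte 0xE0 = 11100000 → 3-byte char #7 = E0 A4 B9.
Offset 19: leading byte 0xF0 = 11110000 → 4-byte char #8 = F0 A5 B6 96.
Leading byte 0xF0 = 11110000 matches 11110xxx → 4-byte sequence.
Byte 1: 0xF0 = 11110000, payload 000 (3 bits).
Byte 2: 0xA5 = 10100101 (10xxxxxx ✓), payload 100101.
Byte 3: 0xB6 = 10110110 (10xxxxxx ✓), payload 110110.
Byte 4: 0x96 = 10010110 (10xxxxxx ✓), payload 010110.
Concatenate: 000100101110110010110 = 0x25D96 (21 bits → U+25D96).

U+25D96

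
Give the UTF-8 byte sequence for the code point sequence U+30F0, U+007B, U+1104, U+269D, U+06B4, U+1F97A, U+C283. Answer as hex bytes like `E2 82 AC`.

U+30F0: 3-byte form → E3 83 B0.
U+007B: 1-byte form → 7B.
U+1104: 3-byte form → E1 84 84.
U+269D: 3-byte form → E2 9A 9D.
U+06B4: 2-byte form → DA B4.
U+1F97A: 4-byte form → F0 9F A5 BA.
U+C283: 3-byte form → EC 8A 83.
Concatenated (19 bytes): E3 83 B0 7B E1 84 84 E2 9A 9D DA B4 F0 9F A5 BA EC 8A 83.

E3 83 B0 7B E1 84 84 E2 9A 9D DA B4 F0 9F A5 BA EC 8A 83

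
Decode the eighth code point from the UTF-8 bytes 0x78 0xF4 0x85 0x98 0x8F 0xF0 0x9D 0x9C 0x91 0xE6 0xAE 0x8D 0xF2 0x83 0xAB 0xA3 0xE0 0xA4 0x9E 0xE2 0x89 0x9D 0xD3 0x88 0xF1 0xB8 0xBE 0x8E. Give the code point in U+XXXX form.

U+04C8

Offset 0: leading byte 0x78 = 01111000 → 1-byte char #1 = 78.
Offset 1: leading byte 0xF4 = 11110100 → 4-byte char #2 = F4 85 98 8F.
Offset 5: leading byte 0xF0 = 11110000 → 4-byte char #3 = F0 9D 9C 91.
Offset 9: leading byte 0xE6 = 11100110 → 3-byte char #4 = E6 AE 8D.
Offset 12: leading byte 0xF2 = 11110010 → 4-byte char #5 = F2 83 AB A3.
Offset 16: leading byte 0xE0 = 11100000 → 3-byte char #6 = E0 A4 9E.
Offset 19: leading byte 0xE2 = 11100010 → 3-byte char #7 = E2 89 9D.
Offset 22: leading byte 0xD3 = 11010011 → 2-byte char #8 = D3 88.
Leading byte 0xD3 = 11010011 matches 110xxxxx → 2-byte sequence.
Byte 1: 0xD3 = 11010011, payload 10011 (5 bits).
Byte 2: 0x88 = 10001000 (10xxxxxx ✓), payload 001000.
Concatenate: 10011001000 = 0x4C8 (11 bits → U+04C8).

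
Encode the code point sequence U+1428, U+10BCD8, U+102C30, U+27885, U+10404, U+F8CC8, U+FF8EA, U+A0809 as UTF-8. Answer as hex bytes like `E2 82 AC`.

E1 90 A8 F4 8B B3 98 F4 82 B0 B0 F0 A7 A2 85 F0 90 90 84 F3 B8 B3 88 F3 BF A3 AA F2 A0 A0 89

U+1428: 3-byte form → E1 90 A8.
U+10BCD8: 4-byte form → F4 8B B3 98.
U+102C30: 4-byte form → F4 82 B0 B0.
U+27885: 4-byte form → F0 A7 A2 85.
U+10404: 4-byte form → F0 90 90 84.
U+F8CC8: 4-byte form → F3 B8 B3 88.
U+FF8EA: 4-byte form → F3 BF A3 AA.
U+A0809: 4-byte form → F2 A0 A0 89.
Concatenated (31 bytes): E1 90 A8 F4 8B B3 98 F4 82 B0 B0 F0 A7 A2 85 F0 90 90 84 F3 B8 B3 88 F3 BF A3 AA F2 A0 A0 89.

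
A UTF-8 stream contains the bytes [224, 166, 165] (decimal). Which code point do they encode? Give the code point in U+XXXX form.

U+09A5

Leading byte 0xE0 = 11100000 matches 1110xxxx → 3-byte sequence.
Byte 1: 0xE0 = 11100000, payload 0000 (4 bits).
Byte 2: 0xA6 = 10100110 (10xxxxxx ✓), payload 100110.
Byte 3: 0xA5 = 10100101 (10xxxxxx ✓), payload 100101.
Concatenate: 0000100110100101 = 0x9A5 (16 bits → U+09A5).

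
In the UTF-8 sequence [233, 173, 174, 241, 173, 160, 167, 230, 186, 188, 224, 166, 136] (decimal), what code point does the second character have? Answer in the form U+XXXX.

U+6D827

Offset 0: leading byte 0xE9 = 11101001 → 3-byte char #1 = E9 AD AE.
Offset 3: leading byte 0xF1 = 11110001 → 4-byte char #2 = F1 AD A0 A7.
Leading byte 0xF1 = 11110001 matches 11110xxx → 4-byte sequence.
Byte 1: 0xF1 = 11110001, payload 001 (3 bits).
Byte 2: 0xAD = 10101101 (10xxxxxx ✓), payload 101101.
Byte 3: 0xA0 = 10100000 (10xxxxxx ✓), payload 100000.
Byte 4: 0xA7 = 10100111 (10xxxxxx ✓), payload 100111.
Concatenate: 001101101100000100111 = 0x6D827 (21 bits → U+6D827).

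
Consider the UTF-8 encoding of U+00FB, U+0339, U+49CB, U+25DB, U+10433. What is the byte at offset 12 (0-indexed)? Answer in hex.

0x90

U+00FB → 2-byte form C3 BB at offsets 0–1.
U+0339 → 2-byte form CC B9 at offsets 2–3.
U+49CB → 3-byte form E4 A7 8B at offsets 4–6.
U+25DB → 3-byte form E2 97 9B at offsets 7–9.
U+10433 → 4-byte form F0 90 90 B3 at offsets 10–13.
Offset 12 falls in char 5's range; it's byte 3 of F0 90 90 B3 = 0x90.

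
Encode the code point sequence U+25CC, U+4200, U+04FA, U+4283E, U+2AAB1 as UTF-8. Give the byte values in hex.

U+25CC: 3-byte form → E2 97 8C.
U+4200: 3-byte form → E4 88 80.
U+04FA: 2-byte form → D3 BA.
U+4283E: 4-byte form → F1 82 A0 BE.
U+2AAB1: 4-byte form → F0 AA AA B1.
Concatenated (16 bytes): E2 97 8C E4 88 80 D3 BA F1 82 A0 BE F0 AA AA B1.

E2 97 8C E4 88 80 D3 BA F1 82 A0 BE F0 AA AA B1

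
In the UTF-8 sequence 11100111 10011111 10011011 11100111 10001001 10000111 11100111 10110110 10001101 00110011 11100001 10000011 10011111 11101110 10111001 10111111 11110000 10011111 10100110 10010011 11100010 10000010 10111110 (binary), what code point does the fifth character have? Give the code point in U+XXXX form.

Offset 0: leading byte 0xE7 = 11100111 → 3-byte char #1 = E7 9F 9B.
Offset 3: leading byte 0xE7 = 11100111 → 3-byte char #2 = E7 89 87.
Offset 6: leading byte 0xE7 = 11100111 → 3-byte char #3 = E7 B6 8D.
Offset 9: leading byte 0x33 = 00110011 → 1-byte char #4 = 33.
Offset 10: leading byte 0xE1 = 11100001 → 3-byte char #5 = E1 83 9F.
Leading byte 0xE1 = 11100001 matches 1110xxxx → 3-byte sequence.
Byte 1: 0xE1 = 11100001, payload 0001 (4 bits).
Byte 2: 0x83 = 10000011 (10xxxxxx ✓), payload 000011.
Byte 3: 0x9F = 10011111 (10xxxxxx ✓), payload 011111.
Concatenate: 0001000011011111 = 0x10DF (16 bits → U+10DF).

U+10DF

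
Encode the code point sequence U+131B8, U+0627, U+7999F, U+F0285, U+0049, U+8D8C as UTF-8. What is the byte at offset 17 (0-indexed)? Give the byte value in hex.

U+131B8 → 4-byte form F0 93 86 B8 at offsets 0–3.
U+0627 → 2-byte form D8 A7 at offsets 4–5.
U+7999F → 4-byte form F1 B9 A6 9F at offsets 6–9.
U+F0285 → 4-byte form F3 B0 8A 85 at offsets 10–13.
U+0049 → 1-byte form 49 at offsets 14–14.
U+8D8C → 3-byte form E8 B6 8C at offsets 15–17.
Offset 17 falls in char 6's range; it's byte 3 of E8 B6 8C = 0x8C.

0x8C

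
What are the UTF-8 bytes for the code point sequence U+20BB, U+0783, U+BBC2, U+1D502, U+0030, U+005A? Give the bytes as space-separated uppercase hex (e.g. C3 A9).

U+20BB: 3-byte form → E2 82 BB.
U+0783: 2-byte form → DE 83.
U+BBC2: 3-byte form → EB AF 82.
U+1D502: 4-byte form → F0 9D 94 82.
U+0030: 1-byte form → 30.
U+005A: 1-byte form → 5A.
Concatenated (14 bytes): E2 82 BB DE 83 EB AF 82 F0 9D 94 82 30 5A.

E2 82 BB DE 83 EB AF 82 F0 9D 94 82 30 5A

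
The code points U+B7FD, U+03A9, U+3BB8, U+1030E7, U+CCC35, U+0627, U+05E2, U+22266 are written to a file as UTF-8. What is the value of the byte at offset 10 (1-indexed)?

0x83

1-indexed offset 10 is 0-indexed offset 9.
U+B7FD → 3-byte form EB 9F BD at offsets 0–2.
U+03A9 → 2-byte form CE A9 at offsets 3–4.
U+3BB8 → 3-byte form E3 AE B8 at offsets 5–7.
U+1030E7 → 4-byte form F4 83 83 A7 at offsets 8–11.
Offset 9 falls in char 4's range; it's byte 2 of F4 83 83 A7 = 0x83.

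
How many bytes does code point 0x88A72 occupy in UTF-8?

4

U+88A72 = 0x88A72. UTF-8 uses 1 byte below 0x80, 2 below 0x800, 3 below 0x10000, 4 up to 0x10FFFF. 0x88A72 is in U+10000–U+10FFFF → 4 bytes.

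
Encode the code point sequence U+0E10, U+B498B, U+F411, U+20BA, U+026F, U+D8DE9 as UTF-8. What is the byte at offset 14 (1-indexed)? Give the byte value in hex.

1-indexed offset 14 is 0-indexed offset 13.
U+0E10 → 3-byte form E0 B8 90 at offsets 0–2.
U+B498B → 4-byte form F2 B4 A6 8B at offsets 3–6.
U+F411 → 3-byte form EF 90 91 at offsets 7–9.
U+20BA → 3-byte form E2 82 BA at offsets 10–12.
U+026F → 2-byte form C9 AF at offsets 13–14.
Offset 13 falls in char 5's range; it's byte 1 of C9 AF = 0xC9.

0xC9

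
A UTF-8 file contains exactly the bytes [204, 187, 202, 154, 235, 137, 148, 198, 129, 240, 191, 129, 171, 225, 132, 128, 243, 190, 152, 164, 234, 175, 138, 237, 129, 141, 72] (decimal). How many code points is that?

Byte at offset 0: 0xCC = 11001100 → 2-byte char (#1). Advance 2.
Byte at offset 2: 0xCA = 11001010 → 2-byte char (#2). Advance 2.
Byte at offset 4: 0xEB = 11101011 → 3-byte char (#3). Advance 3.
Byte at offset 7: 0xC6 = 11000110 → 2-byte char (#4). Advance 2.
Byte at offset 9: 0xF0 = 11110000 → 4-byte char (#5). Advance 4.
Byte at offset 13: 0xE1 = 11100001 → 3-byte char (#6). Advance 3.
Byte at offset 16: 0xF3 = 11110011 → 4-byte char (#7). Advance 4.
Byte at offset 20: 0xEA = 11101010 → 3-byte char (#8). Advance 3.
Byte at offset 23: 0xED = 11101101 → 3-byte char (#9). Advance 3.
Byte at offset 26: 0x48 = 01001000 → 1-byte char (#10). Advance 1.
Reached end at offset 27 after 10 code points.

10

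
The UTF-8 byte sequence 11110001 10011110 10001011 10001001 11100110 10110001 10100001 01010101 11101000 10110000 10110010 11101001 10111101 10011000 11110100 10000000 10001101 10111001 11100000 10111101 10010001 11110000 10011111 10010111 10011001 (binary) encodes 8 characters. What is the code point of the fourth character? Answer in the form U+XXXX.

U+8C32

Offset 0: leading byte 0xF1 = 11110001 → 4-byte char #1 = F1 9E 8B 89.
Offset 4: leading byte 0xE6 = 11100110 → 3-byte char #2 = E6 B1 A1.
Offset 7: leading byte 0x55 = 01010101 → 1-byte char #3 = 55.
Offset 8: leading byte 0xE8 = 11101000 → 3-byte char #4 = E8 B0 B2.
Leading byte 0xE8 = 11101000 matches 1110xxxx → 3-byte sequence.
Byte 1: 0xE8 = 11101000, payload 1000 (4 bits).
Byte 2: 0xB0 = 10110000 (10xxxxxx ✓), payload 110000.
Byte 3: 0xB2 = 10110010 (10xxxxxx ✓), payload 110010.
Concatenate: 1000110000110010 = 0x8C32 (16 bits → U+8C32).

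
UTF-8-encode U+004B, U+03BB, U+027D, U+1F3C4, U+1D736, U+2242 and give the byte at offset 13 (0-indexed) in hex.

U+004B → 1-byte form 4B at offsets 0–0.
U+03BB → 2-byte form CE BB at offsets 1–2.
U+027D → 2-byte form C9 BD at offsets 3–4.
U+1F3C4 → 4-byte form F0 9F 8F 84 at offsets 5–8.
U+1D736 → 4-byte form F0 9D 9C B6 at offsets 9–12.
U+2242 → 3-byte form E2 89 82 at offsets 13–15.
Offset 13 falls in char 6's range; it's byte 1 of E2 89 82 = 0xE2.

0xE2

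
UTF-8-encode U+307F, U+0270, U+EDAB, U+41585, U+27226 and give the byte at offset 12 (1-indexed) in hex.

1-indexed offset 12 is 0-indexed offset 11.
U+307F → 3-byte form E3 81 BF at offsets 0–2.
U+0270 → 2-byte form C9 B0 at offsets 3–4.
U+EDAB → 3-byte form EE B6 AB at offsets 5–7.
U+41585 → 4-byte form F1 81 96 85 at offsets 8–11.
Offset 11 falls in char 4's range; it's byte 4 of F1 81 96 85 = 0x85.

0x85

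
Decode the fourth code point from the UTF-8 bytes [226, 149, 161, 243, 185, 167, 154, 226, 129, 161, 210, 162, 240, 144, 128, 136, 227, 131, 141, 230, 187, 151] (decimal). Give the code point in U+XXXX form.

U+04A2

Offset 0: leading byte 0xE2 = 11100010 → 3-byte char #1 = E2 95 A1.
Offset 3: leading byte 0xF3 = 11110011 → 4-byte char #2 = F3 B9 A7 9A.
Offset 7: leading byte 0xE2 = 11100010 → 3-byte char #3 = E2 81 A1.
Offset 10: leading byte 0xD2 = 11010010 → 2-byte char #4 = D2 A2.
Leading byte 0xD2 = 11010010 matches 110xxxxx → 2-byte sequence.
Byte 1: 0xD2 = 11010010, payload 10010 (5 bits).
Byte 2: 0xA2 = 10100010 (10xxxxxx ✓), payload 100010.
Concatenate: 10010100010 = 0x4A2 (11 bits → U+04A2).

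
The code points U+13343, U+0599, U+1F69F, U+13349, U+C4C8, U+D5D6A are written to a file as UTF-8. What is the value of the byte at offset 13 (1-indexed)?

0x8D

1-indexed offset 13 is 0-indexed offset 12.
U+13343 → 4-byte form F0 93 8D 83 at offsets 0–3.
U+0599 → 2-byte form D6 99 at offsets 4–5.
U+1F69F → 4-byte form F0 9F 9A 9F at offsets 6–9.
U+13349 → 4-byte form F0 93 8D 89 at offsets 10–13.
Offset 12 falls in char 4's range; it's byte 3 of F0 93 8D 89 = 0x8D.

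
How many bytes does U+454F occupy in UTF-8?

U+454F = 0x454F. UTF-8 uses 1 byte below 0x80, 2 below 0x800, 3 below 0x10000, 4 up to 0x10FFFF. 0x454F is in U+0800–U+FFFF → 3 bytes.

3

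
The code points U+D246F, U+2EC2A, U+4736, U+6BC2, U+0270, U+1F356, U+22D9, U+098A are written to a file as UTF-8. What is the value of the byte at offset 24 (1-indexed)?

1-indexed offset 24 is 0-indexed offset 23.
U+D246F → 4-byte form F3 92 91 AF at offsets 0–3.
U+2EC2A → 4-byte form F0 AE B0 AA at offsets 4–7.
U+4736 → 3-byte form E4 9C B6 at offsets 8–10.
U+6BC2 → 3-byte form E6 AF 82 at offsets 11–13.
U+0270 → 2-byte form C9 B0 at offsets 14–15.
U+1F356 → 4-byte form F0 9F 8D 96 at offsets 16–19.
U+22D9 → 3-byte form E2 8B 99 at offsets 20–22.
U+098A → 3-byte form E0 A6 8A at offsets 23–25.
Offset 23 falls in char 8's range; it's byte 1 of E0 A6 8A = 0xE0.

0xE0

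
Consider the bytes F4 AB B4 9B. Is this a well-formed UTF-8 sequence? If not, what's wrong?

Leading byte 0xF4 = 11110100 → 4-byte form.
Payload = 0x12BD1B, which exceeds U+10FFFF, the maximum Unicode code point. (Leading bytes F5–FF, or F4 followed by ≥ 0x90, are invalid.)

invalid (encodes a value above U+10FFFF)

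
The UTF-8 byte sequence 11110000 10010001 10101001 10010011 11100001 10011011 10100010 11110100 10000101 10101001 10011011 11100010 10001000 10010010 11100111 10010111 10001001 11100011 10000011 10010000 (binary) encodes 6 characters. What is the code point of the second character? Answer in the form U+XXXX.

Offset 0: leading byte 0xF0 = 11110000 → 4-byte char #1 = F0 91 A9 93.
Offset 4: leading byte 0xE1 = 11100001 → 3-byte char #2 = E1 9B A2.
Leading byte 0xE1 = 11100001 matches 1110xxxx → 3-byte sequence.
Byte 1: 0xE1 = 11100001, payload 0001 (4 bits).
Byte 2: 0x9B = 10011011 (10xxxxxx ✓), payload 011011.
Byte 3: 0xA2 = 10100010 (10xxxxxx ✓), payload 100010.
Concatenate: 0001011011100010 = 0x16E2 (16 bits → U+16E2).

U+16E2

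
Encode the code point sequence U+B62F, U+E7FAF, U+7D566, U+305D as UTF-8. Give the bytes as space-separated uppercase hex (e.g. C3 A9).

U+B62F: 3-byte form → EB 98 AF.
U+E7FAF: 4-byte form → F3 A7 BE AF.
U+7D566: 4-byte form → F1 BD 95 A6.
U+305D: 3-byte form → E3 81 9D.
Concatenated (14 bytes): EB 98 AF F3 A7 BE AF F1 BD 95 A6 E3 81 9D.

EB 98 AF F3 A7 BE AF F1 BD 95 A6 E3 81 9D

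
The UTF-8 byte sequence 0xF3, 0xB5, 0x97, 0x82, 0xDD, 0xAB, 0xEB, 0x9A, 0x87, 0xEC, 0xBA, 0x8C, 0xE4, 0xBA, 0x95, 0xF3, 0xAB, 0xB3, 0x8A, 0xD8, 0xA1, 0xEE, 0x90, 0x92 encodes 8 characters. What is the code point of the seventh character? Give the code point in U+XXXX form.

Offset 0: leading byte 0xF3 = 11110011 → 4-byte char #1 = F3 B5 97 82.
Offset 4: leading byte 0xDD = 11011101 → 2-byte char #2 = DD AB.
Offset 6: leading byte 0xEB = 11101011 → 3-byte char #3 = EB 9A 87.
Offset 9: leading byte 0xEC = 11101100 → 3-byte char #4 = EC BA 8C.
Offset 12: leading byte 0xE4 = 11100100 → 3-byte char #5 = E4 BA 95.
Offset 15: leading byte 0xF3 = 11110011 → 4-byte char #6 = F3 AB B3 8A.
Offset 19: leading byte 0xD8 = 11011000 → 2-byte char #7 = D8 A1.
Leading byte 0xD8 = 11011000 matches 110xxxxx → 2-byte sequence.
Byte 1: 0xD8 = 11011000, payload 11000 (5 bits).
Byte 2: 0xA1 = 10100001 (10xxxxxx ✓), payload 100001.
Concatenate: 11000100001 = 0x621 (11 bits → U+0621).

U+0621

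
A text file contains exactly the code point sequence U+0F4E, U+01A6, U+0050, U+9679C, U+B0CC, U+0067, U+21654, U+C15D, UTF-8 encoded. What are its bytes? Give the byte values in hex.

U+0F4E: 3-byte form → E0 BD 8E.
U+01A6: 2-byte form → C6 A6.
U+0050: 1-byte form → 50.
U+9679C: 4-byte form → F2 96 9E 9C.
U+B0CC: 3-byte form → EB 83 8C.
U+0067: 1-byte form → 67.
U+21654: 4-byte form → F0 A1 99 94.
U+C15D: 3-byte form → EC 85 9D.
Concatenated (21 bytes): E0 BD 8E C6 A6 50 F2 96 9E 9C EB 83 8C 67 F0 A1 99 94 EC 85 9D.

E0 BD 8E C6 A6 50 F2 96 9E 9C EB 83 8C 67 F0 A1 99 94 EC 85 9D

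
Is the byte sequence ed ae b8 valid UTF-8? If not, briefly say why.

Structurally a 3-byte sequence; payload = 0xDBB8.
But 0xDBB8 is in U+D800–U+DFFF, the surrogate range. Surrogates are not Unicode scalar values and are forbidden in UTF-8.

invalid (encodes a surrogate (U+D800–U+DFFF))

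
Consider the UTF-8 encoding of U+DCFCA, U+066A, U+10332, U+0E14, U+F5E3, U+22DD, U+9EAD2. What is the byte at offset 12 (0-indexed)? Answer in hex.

U+DCFCA → 4-byte form F3 9C BF 8A at offsets 0–3.
U+066A → 2-byte form D9 AA at offsets 4–5.
U+10332 → 4-byte form F0 90 8C B2 at offsets 6–9.
U+0E14 → 3-byte form E0 B8 94 at offsets 10–12.
Offset 12 falls in char 4's range; it's byte 3 of E0 B8 94 = 0x94.

0x94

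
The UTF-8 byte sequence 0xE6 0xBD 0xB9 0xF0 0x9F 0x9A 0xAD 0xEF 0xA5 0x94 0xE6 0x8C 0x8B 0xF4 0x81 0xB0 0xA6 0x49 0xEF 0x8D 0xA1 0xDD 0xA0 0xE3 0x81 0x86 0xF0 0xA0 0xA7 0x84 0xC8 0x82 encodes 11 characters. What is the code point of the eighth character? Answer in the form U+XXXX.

U+0760

Offset 0: leading byte 0xE6 = 11100110 → 3-byte char #1 = E6 BD B9.
Offset 3: leading byte 0xF0 = 11110000 → 4-byte char #2 = F0 9F 9A AD.
Offset 7: leading byte 0xEF = 11101111 → 3-byte char #3 = EF A5 94.
Offset 10: leading byte 0xE6 = 11100110 → 3-byte char #4 = E6 8C 8B.
Offset 13: leading byte 0xF4 = 11110100 → 4-byte char #5 = F4 81 B0 A6.
Offset 17: leading byte 0x49 = 01001001 → 1-byte char #6 = 49.
Offset 18: leading byte 0xEF = 11101111 → 3-byte char #7 = EF 8D A1.
Offset 21: leading byte 0xDD = 11011101 → 2-byte char #8 = DD A0.
Leading byte 0xDD = 11011101 matches 110xxxxx → 2-byte sequence.
Byte 1: 0xDD = 11011101, payload 11101 (5 bits).
Byte 2: 0xA0 = 10100000 (10xxxxxx ✓), payload 100000.
Concatenate: 11101100000 = 0x760 (11 bits → U+0760).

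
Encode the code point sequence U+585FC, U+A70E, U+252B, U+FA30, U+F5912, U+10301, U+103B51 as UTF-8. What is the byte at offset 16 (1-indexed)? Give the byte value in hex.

1-indexed offset 16 is 0-indexed offset 15.
U+585FC → 4-byte form F1 98 97 BC at offsets 0–3.
U+A70E → 3-byte form EA 9C 8E at offsets 4–6.
U+252B → 3-byte form E2 94 AB at offsets 7–9.
U+FA30 → 3-byte form EF A8 B0 at offsets 10–12.
U+F5912 → 4-byte form F3 B5 A4 92 at offsets 13–16.
Offset 15 falls in char 5's range; it's byte 3 of F3 B5 A4 92 = 0xA4.

0xA4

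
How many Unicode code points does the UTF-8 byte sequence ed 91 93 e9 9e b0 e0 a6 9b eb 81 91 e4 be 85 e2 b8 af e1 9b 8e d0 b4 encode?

Byte at offset 0: 0xED = 11101101 → 3-byte char (#1). Advance 3.
Byte at offset 3: 0xE9 = 11101001 → 3-byte char (#2). Advance 3.
Byte at offset 6: 0xE0 = 11100000 → 3-byte char (#3). Advance 3.
Byte at offset 9: 0xEB = 11101011 → 3-byte char (#4). Advance 3.
Byte at offset 12: 0xE4 = 11100100 → 3-byte char (#5). Advance 3.
Byte at offset 15: 0xE2 = 11100010 → 3-byte char (#6). Advance 3.
Byte at offset 18: 0xE1 = 11100001 → 3-byte char (#7). Advance 3.
Byte at offset 21: 0xD0 = 11010000 → 2-byte char (#8). Advance 2.
Reached end at offset 23 after 8 code points.

8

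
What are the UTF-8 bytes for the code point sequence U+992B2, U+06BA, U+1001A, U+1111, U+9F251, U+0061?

U+992B2: 4-byte form → F2 99 8A B2.
U+06BA: 2-byte form → DA BA.
U+1001A: 4-byte form → F0 90 80 9A.
U+1111: 3-byte form → E1 84 91.
U+9F251: 4-byte form → F2 9F 89 91.
U+0061: 1-byte form → 61.
Concatenated (18 bytes): F2 99 8A B2 DA BA F0 90 80 9A E1 84 91 F2 9F 89 91 61.

F2 99 8A B2 DA BA F0 90 80 9A E1 84 91 F2 9F 89 91 61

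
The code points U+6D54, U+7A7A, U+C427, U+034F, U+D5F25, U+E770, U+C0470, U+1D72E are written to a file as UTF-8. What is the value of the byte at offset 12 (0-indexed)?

0x95

U+6D54 → 3-byte form E6 B5 94 at offsets 0–2.
U+7A7A → 3-byte form E7 A9 BA at offsets 3–5.
U+C427 → 3-byte form EC 90 A7 at offsets 6–8.
U+034F → 2-byte form CD 8F at offsets 9–10.
U+D5F25 → 4-byte form F3 95 BC A5 at offsets 11–14.
Offset 12 falls in char 5's range; it's byte 2 of F3 95 BC A5 = 0x95.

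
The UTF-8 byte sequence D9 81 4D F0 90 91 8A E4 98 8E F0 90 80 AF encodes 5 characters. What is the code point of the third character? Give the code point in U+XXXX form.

U+1044A

Offset 0: leading byte 0xD9 = 11011001 → 2-byte char #1 = D9 81.
Offset 2: leading byte 0x4D = 01001101 → 1-byte char #2 = 4D.
Offset 3: leading byte 0xF0 = 11110000 → 4-byte char #3 = F0 90 91 8A.
Leading byte 0xF0 = 11110000 matches 11110xxx → 4-byte sequence.
Byte 1: 0xF0 = 11110000, payload 000 (3 bits).
Byte 2: 0x90 = 10010000 (10xxxxxx ✓), payload 010000.
Byte 3: 0x91 = 10010001 (10xxxxxx ✓), payload 010001.
Byte 4: 0x8A = 10001010 (10xxxxxx ✓), payload 001010.
Concatenate: 000010000010001001010 = 0x1044A (21 bits → U+1044A).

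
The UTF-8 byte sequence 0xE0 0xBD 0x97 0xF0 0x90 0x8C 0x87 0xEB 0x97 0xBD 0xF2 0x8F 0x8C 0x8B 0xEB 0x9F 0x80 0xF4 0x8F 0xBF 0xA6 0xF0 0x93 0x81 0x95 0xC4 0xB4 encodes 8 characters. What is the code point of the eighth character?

Offset 0: leading byte 0xE0 = 11100000 → 3-byte char #1 = E0 BD 97.
Offset 3: leading byte 0xF0 = 11110000 → 4-byte char #2 = F0 90 8C 87.
Offset 7: leading byte 0xEB = 11101011 → 3-byte char #3 = EB 97 BD.
Offset 10: leading byte 0xF2 = 11110010 → 4-byte char #4 = F2 8F 8C 8B.
Offset 14: leading byte 0xEB = 11101011 → 3-byte char #5 = EB 9F 80.
Offset 17: leading byte 0xF4 = 11110100 → 4-byte char #6 = F4 8F BF A6.
Offset 21: leading byte 0xF0 = 11110000 → 4-byte char #7 = F0 93 81 95.
Offset 25: leading byte 0xC4 = 11000100 → 2-byte char #8 = C4 B4.
Leading byte 0xC4 = 11000100 matches 110xxxxx → 2-byte sequence.
Byte 1: 0xC4 = 11000100, payload 00100 (5 bits).
Byte 2: 0xB4 = 10110100 (10xxxxxx ✓), payload 110100.
Concatenate: 00100110100 = 0x134 (11 bits → U+0134).

U+0134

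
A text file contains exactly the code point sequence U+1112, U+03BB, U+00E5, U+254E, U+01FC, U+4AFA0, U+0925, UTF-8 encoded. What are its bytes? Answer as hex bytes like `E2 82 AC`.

U+1112: 3-byte form → E1 84 92.
U+03BB: 2-byte form → CE BB.
U+00E5: 2-byte form → C3 A5.
U+254E: 3-byte form → E2 95 8E.
U+01FC: 2-byte form → C7 BC.
U+4AFA0: 4-byte form → F1 8A BE A0.
U+0925: 3-byte form → E0 A4 A5.
Concatenated (19 bytes): E1 84 92 CE BB C3 A5 E2 95 8E C7 BC F1 8A BE A0 E0 A4 A5.

E1 84 92 CE BB C3 A5 E2 95 8E C7 BC F1 8A BE A0 E0 A4 A5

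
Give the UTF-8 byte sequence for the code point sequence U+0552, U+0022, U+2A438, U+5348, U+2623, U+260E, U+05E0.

D5 92 22 F0 AA 90 B8 E5 8D 88 E2 98 A3 E2 98 8E D7 A0

U+0552: 2-byte form → D5 92.
U+0022: 1-byte form → 22.
U+2A438: 4-byte form → F0 AA 90 B8.
U+5348: 3-byte form → E5 8D 88.
U+2623: 3-byte form → E2 98 A3.
U+260E: 3-byte form → E2 98 8E.
U+05E0: 2-byte form → D7 A0.
Concatenated (18 bytes): D5 92 22 F0 AA 90 B8 E5 8D 88 E2 98 A3 E2 98 8E D7 A0.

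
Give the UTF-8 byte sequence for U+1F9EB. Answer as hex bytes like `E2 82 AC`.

F0 9F A7 AB

U+1F9EB = 0x1F9EB = 129515 decimal. In range U+10000–U+10FFFF → 4-byte form: 11110xxx 10xxxxxx 10xxxxxx 10xxxxxx.
Binary (21 bits): 000011111100111101011.
Split 3+6+6+6: 000 | 011111 | 100111 | 101011.
Byte 1: 11110000 = 0xF0.
Byte 2: 10011111 = 0x9F.
Byte 3: 10100111 = 0xA7.
Byte 4: 10101011 = 0xAB.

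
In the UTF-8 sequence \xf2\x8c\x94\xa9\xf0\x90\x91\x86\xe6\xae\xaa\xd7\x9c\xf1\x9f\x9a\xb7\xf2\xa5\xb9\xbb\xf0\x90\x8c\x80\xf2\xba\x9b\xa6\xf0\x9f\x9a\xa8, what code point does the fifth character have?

Offset 0: leading byte 0xF2 = 11110010 → 4-byte char #1 = F2 8C 94 A9.
Offset 4: leading byte 0xF0 = 11110000 → 4-byte char #2 = F0 90 91 86.
Offset 8: leading byte 0xE6 = 11100110 → 3-byte char #3 = E6 AE AA.
Offset 11: leading byte 0xD7 = 11010111 → 2-byte char #4 = D7 9C.
Offset 13: leading byte 0xF1 = 11110001 → 4-byte char #5 = F1 9F 9A B7.
Leading byte 0xF1 = 11110001 matches 11110xxx → 4-byte sequence.
Byte 1: 0xF1 = 11110001, payload 001 (3 bits).
Byte 2: 0x9F = 10011111 (10xxxxxx ✓), payload 011111.
Byte 3: 0x9A = 10011010 (10xxxxxx ✓), payload 011010.
Byte 4: 0xB7 = 10110111 (10xxxxxx ✓), payload 110111.
Concatenate: 001011111011010110111 = 0x5F6B7 (21 bits → U+5F6B7).

U+5F6B7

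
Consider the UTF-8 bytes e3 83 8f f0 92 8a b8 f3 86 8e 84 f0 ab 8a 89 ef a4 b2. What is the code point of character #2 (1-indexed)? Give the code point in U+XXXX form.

Offset 0: leading byte 0xE3 = 11100011 → 3-byte char #1 = E3 83 8F.
Offset 3: leading byte 0xF0 = 11110000 → 4-byte char #2 = F0 92 8A B8.
Leading byte 0xF0 = 11110000 matches 11110xxx → 4-byte sequence.
Byte 1: 0xF0 = 11110000, payload 000 (3 bits).
Byte 2: 0x92 = 10010010 (10xxxxxx ✓), payload 010010.
Byte 3: 0x8A = 10001010 (10xxxxxx ✓), payload 001010.
Byte 4: 0xB8 = 10111000 (10xxxxxx ✓), payload 111000.
Concatenate: 000010010001010111000 = 0x122B8 (21 bits → U+122B8).

U+122B8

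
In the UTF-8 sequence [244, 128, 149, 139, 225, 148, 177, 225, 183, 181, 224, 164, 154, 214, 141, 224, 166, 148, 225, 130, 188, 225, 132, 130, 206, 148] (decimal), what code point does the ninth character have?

U+0394

Offset 0: leading byte 0xF4 = 11110100 → 4-byte char #1 = F4 80 95 8B.
Offset 4: leading byte 0xE1 = 11100001 → 3-byte char #2 = E1 94 B1.
Offset 7: leading byte 0xE1 = 11100001 → 3-byte char #3 = E1 B7 B5.
Offset 10: leading byte 0xE0 = 11100000 → 3-byte char #4 = E0 A4 9A.
Offset 13: leading byte 0xD6 = 11010110 → 2-byte char #5 = D6 8D.
Offset 15: leading byte 0xE0 = 11100000 → 3-byte char #6 = E0 A6 94.
Offset 18: leading byte 0xE1 = 11100001 → 3-byte char #7 = E1 82 BC.
Offset 21: leading byte 0xE1 = 11100001 → 3-byte char #8 = E1 84 82.
Offset 24: leading byte 0xCE = 11001110 → 2-byte char #9 = CE 94.
Leading byte 0xCE = 11001110 matches 110xxxxx → 2-byte sequence.
Byte 1: 0xCE = 11001110, payload 01110 (5 bits).
Byte 2: 0x94 = 10010100 (10xxxxxx ✓), payload 010100.
Concatenate: 01110010100 = 0x394 (11 bits → U+0394).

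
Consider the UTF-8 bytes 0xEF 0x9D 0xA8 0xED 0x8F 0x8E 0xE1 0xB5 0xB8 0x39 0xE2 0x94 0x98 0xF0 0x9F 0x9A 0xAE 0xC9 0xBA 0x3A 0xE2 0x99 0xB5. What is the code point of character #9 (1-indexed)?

Offset 0: leading byte 0xEF = 11101111 → 3-byte char #1 = EF 9D A8.
Offset 3: leading byte 0xED = 11101101 → 3-byte char #2 = ED 8F 8E.
Offset 6: leading byte 0xE1 = 11100001 → 3-byte char #3 = E1 B5 B8.
Offset 9: leading byte 0x39 = 00111001 → 1-byte char #4 = 39.
Offset 10: leading byte 0xE2 = 11100010 → 3-byte char #5 = E2 94 98.
Offset 13: leading byte 0xF0 = 11110000 → 4-byte char #6 = F0 9F 9A AE.
Offset 17: leading byte 0xC9 = 11001001 → 2-byte char #7 = C9 BA.
Offset 19: leading byte 0x3A = 00111010 → 1-byte char #8 = 3A.
Offset 20: leading byte 0xE2 = 11100010 → 3-byte char #9 = E2 99 B5.
Leading byte 0xE2 = 11100010 matches 1110xxxx → 3-byte sequence.
Byte 1: 0xE2 = 11100010, payload 0010 (4 bits).
Byte 2: 0x99 = 10011001 (10xxxxxx ✓), payload 011001.
Byte 3: 0xB5 = 10110101 (10xxxxxx ✓), payload 110101.
Concatenate: 0010011001110101 = 0x2675 (16 bits → U+2675).

U+2675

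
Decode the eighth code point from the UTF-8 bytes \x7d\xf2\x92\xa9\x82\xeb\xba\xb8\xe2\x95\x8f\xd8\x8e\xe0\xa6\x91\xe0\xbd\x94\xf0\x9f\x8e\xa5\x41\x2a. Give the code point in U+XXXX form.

U+1F3A5

Offset 0: leading byte 0x7D = 01111101 → 1-byte char #1 = 7D.
Offset 1: leading byte 0xF2 = 11110010 → 4-byte char #2 = F2 92 A9 82.
Offset 5: leading byte 0xEB = 11101011 → 3-byte char #3 = EB BA B8.
Offset 8: leading byte 0xE2 = 11100010 → 3-byte char #4 = E2 95 8F.
Offset 11: leading byte 0xD8 = 11011000 → 2-byte char #5 = D8 8E.
Offset 13: leading byte 0xE0 = 11100000 → 3-byte char #6 = E0 A6 91.
Offset 16: leading byte 0xE0 = 11100000 → 3-byte char #7 = E0 BD 94.
Offset 19: leading byte 0xF0 = 11110000 → 4-byte char #8 = F0 9F 8E A5.
Leading byte 0xF0 = 11110000 matches 11110xxx → 4-byte sequence.
Byte 1: 0xF0 = 11110000, payload 000 (3 bits).
Byte 2: 0x9F = 10011111 (10xxxxxx ✓), payload 011111.
Byte 3: 0x8E = 10001110 (10xxxxxx ✓), payload 001110.
Byte 4: 0xA5 = 10100101 (10xxxxxx ✓), payload 100101.
Concatenate: 000011111001110100101 = 0x1F3A5 (21 bits → U+1F3A5).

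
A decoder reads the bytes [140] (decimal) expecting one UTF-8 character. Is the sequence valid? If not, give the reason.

invalid (continuation byte with no leading byte)

Byte 0x8C = 10001100 has the form 10xxxxxx — a continuation byte — but there is no preceding leading byte.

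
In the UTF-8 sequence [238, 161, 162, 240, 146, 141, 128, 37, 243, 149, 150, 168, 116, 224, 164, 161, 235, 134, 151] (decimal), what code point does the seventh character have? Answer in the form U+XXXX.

U+B197

Offset 0: leading byte 0xEE = 11101110 → 3-byte char #1 = EE A1 A2.
Offset 3: leading byte 0xF0 = 11110000 → 4-byte char #2 = F0 92 8D 80.
Offset 7: leading byte 0x25 = 00100101 → 1-byte char #3 = 25.
Offset 8: leading byte 0xF3 = 11110011 → 4-byte char #4 = F3 95 96 A8.
Offset 12: leading byte 0x74 = 01110100 → 1-byte char #5 = 74.
Offset 13: leading byte 0xE0 = 11100000 → 3-byte char #6 = E0 A4 A1.
Offset 16: leading byte 0xEB = 11101011 → 3-byte char #7 = EB 86 97.
Leading byte 0xEB = 11101011 matches 1110xxxx → 3-byte sequence.
Byte 1: 0xEB = 11101011, payload 1011 (4 bits).
Byte 2: 0x86 = 10000110 (10xxxxxx ✓), payload 000110.
Byte 3: 0x97 = 10010111 (10xxxxxx ✓), payload 010111.
Concatenate: 1011000110010111 = 0xB197 (16 bits → U+B197).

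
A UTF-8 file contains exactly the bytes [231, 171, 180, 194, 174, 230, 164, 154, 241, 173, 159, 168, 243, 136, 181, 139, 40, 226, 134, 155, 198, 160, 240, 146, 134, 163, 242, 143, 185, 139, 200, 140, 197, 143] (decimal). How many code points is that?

12

Byte at offset 0: 0xE7 = 11100111 → 3-byte char (#1). Advance 3.
Byte at offset 3: 0xC2 = 11000010 → 2-byte char (#2). Advance 2.
Byte at offset 5: 0xE6 = 11100110 → 3-byte char (#3). Advance 3.
Byte at offset 8: 0xF1 = 11110001 → 4-byte char (#4). Advance 4.
Byte at offset 12: 0xF3 = 11110011 → 4-byte char (#5). Advance 4.
Byte at offset 16: 0x28 = 00101000 → 1-byte char (#6). Advance 1.
Byte at offset 17: 0xE2 = 11100010 → 3-byte char (#7). Advance 3.
Byte at offset 20: 0xC6 = 11000110 → 2-byte char (#8). Advance 2.
Byte at offset 22: 0xF0 = 11110000 → 4-byte char (#9). Advance 4.
Byte at offset 26: 0xF2 = 11110010 → 4-byte char (#10). Advance 4.
Byte at offset 30: 0xC8 = 11001000 → 2-byte char (#11). Advance 2.
Byte at offset 32: 0xC5 = 11000101 → 2-byte char (#12). Advance 2.
Reached end at offset 34 after 12 code points.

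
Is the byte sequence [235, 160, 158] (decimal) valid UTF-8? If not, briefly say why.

valid

Leading byte 0xEB = 11101011 → 3-byte form.
Continuation bytes 0xA0=10100000, 0x9E=10011110 all match 10xxxxxx.
Decoded value 0xB81E is ≥ 0x800 (shortest form) and not a surrogate.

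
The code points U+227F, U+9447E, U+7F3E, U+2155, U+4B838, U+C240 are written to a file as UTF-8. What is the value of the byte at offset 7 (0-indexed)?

U+227F → 3-byte form E2 89 BF at offsets 0–2.
U+9447E → 4-byte form F2 94 91 BE at offsets 3–6.
U+7F3E → 3-byte form E7 BC BE at offsets 7–9.
Offset 7 falls in char 3's range; it's byte 1 of E7 BC BE = 0xE7.

0xE7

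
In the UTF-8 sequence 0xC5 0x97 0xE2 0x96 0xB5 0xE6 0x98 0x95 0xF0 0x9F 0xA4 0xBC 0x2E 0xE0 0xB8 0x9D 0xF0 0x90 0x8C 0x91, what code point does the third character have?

U+6615

Offset 0: leading byte 0xC5 = 11000101 → 2-byte char #1 = C5 97.
Offset 2: leading byte 0xE2 = 11100010 → 3-byte char #2 = E2 96 B5.
Offset 5: leading byte 0xE6 = 11100110 → 3-byte char #3 = E6 98 95.
Leading byte 0xE6 = 11100110 matches 1110xxxx → 3-byte sequence.
Byte 1: 0xE6 = 11100110, payload 0110 (4 bits).
Byte 2: 0x98 = 10011000 (10xxxxxx ✓), payload 011000.
Byte 3: 0x95 = 10010101 (10xxxxxx ✓), payload 010101.
Concatenate: 0110011000010101 = 0x6615 (16 bits → U+6615).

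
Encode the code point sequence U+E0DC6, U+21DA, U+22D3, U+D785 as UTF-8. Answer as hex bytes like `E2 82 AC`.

F3 A0 B7 86 E2 87 9A E2 8B 93 ED 9E 85

U+E0DC6: 4-byte form → F3 A0 B7 86.
U+21DA: 3-byte form → E2 87 9A.
U+22D3: 3-byte form → E2 8B 93.
U+D785: 3-byte form → ED 9E 85.
Concatenated (13 bytes): F3 A0 B7 86 E2 87 9A E2 8B 93 ED 9E 85.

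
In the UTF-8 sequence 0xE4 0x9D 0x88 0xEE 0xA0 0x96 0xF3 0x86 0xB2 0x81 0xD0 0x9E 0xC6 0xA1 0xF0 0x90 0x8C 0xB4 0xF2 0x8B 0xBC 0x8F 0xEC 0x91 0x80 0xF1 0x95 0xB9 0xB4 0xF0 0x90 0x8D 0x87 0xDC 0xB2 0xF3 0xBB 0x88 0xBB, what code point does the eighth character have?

Offset 0: leading byte 0xE4 = 11100100 → 3-byte char #1 = E4 9D 88.
Offset 3: leading byte 0xEE = 11101110 → 3-byte char #2 = EE A0 96.
Offset 6: leading byte 0xF3 = 11110011 → 4-byte char #3 = F3 86 B2 81.
Offset 10: leading byte 0xD0 = 11010000 → 2-byte char #4 = D0 9E.
Offset 12: leading byte 0xC6 = 11000110 → 2-byte char #5 = C6 A1.
Offset 14: leading byte 0xF0 = 11110000 → 4-byte char #6 = F0 90 8C B4.
Offset 18: leading byte 0xF2 = 11110010 → 4-byte char #7 = F2 8B BC 8F.
Offset 22: leading byte 0xEC = 11101100 → 3-byte char #8 = EC 91 80.
Leading byte 0xEC = 11101100 matches 1110xxxx → 3-byte sequence.
Byte 1: 0xEC = 11101100, payload 1100 (4 bits).
Byte 2: 0x91 = 10010001 (10xxxxxx ✓), payload 010001.
Byte 3: 0x80 = 10000000 (10xxxxxx ✓), payload 000000.
Concatenate: 1100010001000000 = 0xC440 (16 bits → U+C440).

U+C440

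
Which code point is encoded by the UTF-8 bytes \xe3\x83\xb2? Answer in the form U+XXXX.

U+30F2

Leading byte 0xE3 = 11100011 matches 1110xxxx → 3-byte sequence.
Byte 1: 0xE3 = 11100011, payload 0011 (4 bits).
Byte 2: 0x83 = 10000011 (10xxxxxx ✓), payload 000011.
Byte 3: 0xB2 = 10110010 (10xxxxxx ✓), payload 110010.
Concatenate: 0011000011110010 = 0x30F2 (16 bits → U+30F2).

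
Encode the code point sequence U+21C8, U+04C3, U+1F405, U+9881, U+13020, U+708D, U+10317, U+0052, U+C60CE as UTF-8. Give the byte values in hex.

U+21C8: 3-byte form → E2 87 88.
U+04C3: 2-byte form → D3 83.
U+1F405: 4-byte form → F0 9F 90 85.
U+9881: 3-byte form → E9 A2 81.
U+13020: 4-byte form → F0 93 80 A0.
U+708D: 3-byte form → E7 82 8D.
U+10317: 4-byte form → F0 90 8C 97.
U+0052: 1-byte form → 52.
U+C60CE: 4-byte form → F3 86 83 8E.
Concatenated (28 bytes): E2 87 88 D3 83 F0 9F 90 85 E9 A2 81 F0 93 80 A0 E7 82 8D F0 90 8C 97 52 F3 86 83 8E.

E2 87 88 D3 83 F0 9F 90 85 E9 A2 81 F0 93 80 A0 E7 82 8D F0 90 8C 97 52 F3 86 83 8E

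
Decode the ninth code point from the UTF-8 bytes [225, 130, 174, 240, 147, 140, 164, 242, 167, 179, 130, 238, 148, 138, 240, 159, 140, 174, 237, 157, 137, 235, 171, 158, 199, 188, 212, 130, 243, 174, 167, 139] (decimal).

Offset 0: leading byte 0xE1 = 11100001 → 3-byte char #1 = E1 82 AE.
Offset 3: leading byte 0xF0 = 11110000 → 4-byte char #2 = F0 93 8C A4.
Offset 7: leading byte 0xF2 = 11110010 → 4-byte char #3 = F2 A7 B3 82.
Offset 11: leading byte 0xEE = 11101110 → 3-byte char #4 = EE 94 8A.
Offset 14: leading byte 0xF0 = 11110000 → 4-byte char #5 = F0 9F 8C AE.
Offset 18: leading byte 0xED = 11101101 → 3-byte char #6 = ED 9D 89.
Offset 21: leading byte 0xEB = 11101011 → 3-byte char #7 = EB AB 9E.
Offset 24: leading byte 0xC7 = 11000111 → 2-byte char #8 = C7 BC.
Offset 26: leading byte 0xD4 = 11010100 → 2-byte char #9 = D4 82.
Leading byte 0xD4 = 11010100 matches 110xxxxx → 2-byte sequence.
Byte 1: 0xD4 = 11010100, payload 10100 (5 bits).
Byte 2: 0x82 = 10000010 (10xxxxxx ✓), payload 000010.
Concatenate: 10100000010 = 0x502 (11 bits → U+0502).

U+0502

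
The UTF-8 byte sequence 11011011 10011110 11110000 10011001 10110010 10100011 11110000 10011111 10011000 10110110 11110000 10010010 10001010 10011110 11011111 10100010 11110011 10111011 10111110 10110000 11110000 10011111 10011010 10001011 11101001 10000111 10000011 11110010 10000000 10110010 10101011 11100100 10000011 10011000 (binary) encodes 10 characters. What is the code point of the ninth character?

Offset 0: leading byte 0xDB = 11011011 → 2-byte char #1 = DB 9E.
Offset 2: leading byte 0xF0 = 11110000 → 4-byte char #2 = F0 99 B2 A3.
Offset 6: leading byte 0xF0 = 11110000 → 4-byte char #3 = F0 9F 98 B6.
Offset 10: leading byte 0xF0 = 11110000 → 4-byte char #4 = F0 92 8A 9E.
Offset 14: leading byte 0xDF = 11011111 → 2-byte char #5 = DF A2.
Offset 16: leading byte 0xF3 = 11110011 → 4-byte char #6 = F3 BB BE B0.
Offset 20: leading byte 0xF0 = 11110000 → 4-byte char #7 = F0 9F 9A 8B.
Offset 24: leading byte 0xE9 = 11101001 → 3-byte char #8 = E9 87 83.
Offset 27: leading byte 0xF2 = 11110010 → 4-byte char #9 = F2 80 B2 AB.
Leading byte 0xF2 = 11110010 matches 11110xxx → 4-byte sequence.
Byte 1: 0xF2 = 11110010, payload 010 (3 bits).
Byte 2: 0x80 = 10000000 (10xxxxxx ✓), payload 000000.
Byte 3: 0xB2 = 10110010 (10xxxxxx ✓), payload 110010.
Byte 4: 0xAB = 10101011 (10xxxxxx ✓), payload 101011.
Concatenate: 010000000110010101011 = 0x80CAB (21 bits → U+80CAB).

U+80CAB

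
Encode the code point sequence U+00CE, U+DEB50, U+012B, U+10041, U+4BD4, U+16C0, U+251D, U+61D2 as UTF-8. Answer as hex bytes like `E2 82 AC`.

U+00CE: 2-byte form → C3 8E.
U+DEB50: 4-byte form → F3 9E AD 90.
U+012B: 2-byte form → C4 AB.
U+10041: 4-byte form → F0 90 81 81.
U+4BD4: 3-byte form → E4 AF 94.
U+16C0: 3-byte form → E1 9B 80.
U+251D: 3-byte form → E2 94 9D.
U+61D2: 3-byte form → E6 87 92.
Concatenated (24 bytes): C3 8E F3 9E AD 90 C4 AB F0 90 81 81 E4 AF 94 E1 9B 80 E2 94 9D E6 87 92.

C3 8E F3 9E AD 90 C4 AB F0 90 81 81 E4 AF 94 E1 9B 80 E2 94 9D E6 87 92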